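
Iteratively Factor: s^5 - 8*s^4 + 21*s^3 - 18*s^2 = (s - 3)*(s^4 - 5*s^3 + 6*s^2) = (s - 3)^2*(s^3 - 2*s^2) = s*(s - 3)^2*(s^2 - 2*s) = s*(s - 3)^2*(s - 2)*(s)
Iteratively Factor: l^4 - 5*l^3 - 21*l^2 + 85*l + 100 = (l + 1)*(l^3 - 6*l^2 - 15*l + 100) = (l - 5)*(l + 1)*(l^2 - l - 20) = (l - 5)^2*(l + 1)*(l + 4)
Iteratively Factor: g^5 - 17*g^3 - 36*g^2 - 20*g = (g + 2)*(g^4 - 2*g^3 - 13*g^2 - 10*g) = g*(g + 2)*(g^3 - 2*g^2 - 13*g - 10) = g*(g + 2)^2*(g^2 - 4*g - 5) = g*(g - 5)*(g + 2)^2*(g + 1)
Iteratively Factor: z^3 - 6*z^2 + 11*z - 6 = (z - 3)*(z^2 - 3*z + 2) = (z - 3)*(z - 1)*(z - 2)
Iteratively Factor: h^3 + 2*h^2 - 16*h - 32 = (h - 4)*(h^2 + 6*h + 8) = (h - 4)*(h + 4)*(h + 2)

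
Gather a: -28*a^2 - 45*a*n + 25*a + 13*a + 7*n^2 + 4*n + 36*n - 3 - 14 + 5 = -28*a^2 + a*(38 - 45*n) + 7*n^2 + 40*n - 12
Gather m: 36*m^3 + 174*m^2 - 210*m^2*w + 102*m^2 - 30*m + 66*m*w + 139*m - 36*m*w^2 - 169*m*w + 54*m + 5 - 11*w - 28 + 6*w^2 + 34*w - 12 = 36*m^3 + m^2*(276 - 210*w) + m*(-36*w^2 - 103*w + 163) + 6*w^2 + 23*w - 35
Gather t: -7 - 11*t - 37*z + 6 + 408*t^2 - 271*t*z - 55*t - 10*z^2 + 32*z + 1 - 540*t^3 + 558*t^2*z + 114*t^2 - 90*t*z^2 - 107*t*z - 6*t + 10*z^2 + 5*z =-540*t^3 + t^2*(558*z + 522) + t*(-90*z^2 - 378*z - 72)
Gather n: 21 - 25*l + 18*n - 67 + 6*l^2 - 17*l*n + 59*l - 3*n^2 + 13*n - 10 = 6*l^2 + 34*l - 3*n^2 + n*(31 - 17*l) - 56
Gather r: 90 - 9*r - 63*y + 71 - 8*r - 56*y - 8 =-17*r - 119*y + 153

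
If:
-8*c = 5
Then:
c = -5/8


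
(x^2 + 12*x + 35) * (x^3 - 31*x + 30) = x^5 + 12*x^4 + 4*x^3 - 342*x^2 - 725*x + 1050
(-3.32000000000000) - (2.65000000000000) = -5.97000000000000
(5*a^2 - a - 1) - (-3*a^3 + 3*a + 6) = 3*a^3 + 5*a^2 - 4*a - 7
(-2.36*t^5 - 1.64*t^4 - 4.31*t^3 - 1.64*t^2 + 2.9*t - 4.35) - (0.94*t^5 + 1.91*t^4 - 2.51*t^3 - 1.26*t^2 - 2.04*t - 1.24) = -3.3*t^5 - 3.55*t^4 - 1.8*t^3 - 0.38*t^2 + 4.94*t - 3.11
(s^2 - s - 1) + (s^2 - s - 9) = 2*s^2 - 2*s - 10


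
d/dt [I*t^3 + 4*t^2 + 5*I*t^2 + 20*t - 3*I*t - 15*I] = 3*I*t^2 + t*(8 + 10*I) + 20 - 3*I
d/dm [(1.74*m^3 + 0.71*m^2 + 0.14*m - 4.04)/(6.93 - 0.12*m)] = (-0.4176*m^3 + 36.0894*m^2 + 9.8406*m + 0.4854)/(0.0144*m^2 - 1.6632*m + 48.0249)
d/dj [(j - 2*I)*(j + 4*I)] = 2*j + 2*I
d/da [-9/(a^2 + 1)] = 18*a/(a^2 + 1)^2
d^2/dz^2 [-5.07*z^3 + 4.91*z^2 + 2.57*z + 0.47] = 9.82 - 30.42*z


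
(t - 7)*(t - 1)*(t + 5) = t^3 - 3*t^2 - 33*t + 35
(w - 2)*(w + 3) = w^2 + w - 6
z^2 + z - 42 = (z - 6)*(z + 7)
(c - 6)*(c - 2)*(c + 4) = c^3 - 4*c^2 - 20*c + 48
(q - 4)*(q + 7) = q^2 + 3*q - 28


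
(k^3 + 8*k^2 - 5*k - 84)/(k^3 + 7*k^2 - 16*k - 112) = (k - 3)/(k - 4)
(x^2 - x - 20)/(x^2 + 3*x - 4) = (x - 5)/(x - 1)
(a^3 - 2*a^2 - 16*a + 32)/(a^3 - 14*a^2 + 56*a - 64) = (a + 4)/(a - 8)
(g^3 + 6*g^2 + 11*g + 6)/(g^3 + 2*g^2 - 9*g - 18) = (g + 1)/(g - 3)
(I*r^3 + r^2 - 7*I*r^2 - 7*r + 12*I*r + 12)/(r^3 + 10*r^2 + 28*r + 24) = (I*r^3 + r^2*(1 - 7*I) + r*(-7 + 12*I) + 12)/(r^3 + 10*r^2 + 28*r + 24)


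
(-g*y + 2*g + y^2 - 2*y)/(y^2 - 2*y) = (-g + y)/y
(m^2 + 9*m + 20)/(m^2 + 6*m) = (m^2 + 9*m + 20)/(m*(m + 6))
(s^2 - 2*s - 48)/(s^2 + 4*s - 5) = (s^2 - 2*s - 48)/(s^2 + 4*s - 5)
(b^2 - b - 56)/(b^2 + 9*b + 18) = (b^2 - b - 56)/(b^2 + 9*b + 18)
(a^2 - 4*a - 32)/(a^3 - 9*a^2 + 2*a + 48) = (a + 4)/(a^2 - a - 6)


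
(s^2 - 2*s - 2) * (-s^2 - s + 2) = -s^4 + s^3 + 6*s^2 - 2*s - 4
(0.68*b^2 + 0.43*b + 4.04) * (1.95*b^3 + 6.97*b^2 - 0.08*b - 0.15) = 1.326*b^5 + 5.5781*b^4 + 10.8207*b^3 + 28.0224*b^2 - 0.3877*b - 0.606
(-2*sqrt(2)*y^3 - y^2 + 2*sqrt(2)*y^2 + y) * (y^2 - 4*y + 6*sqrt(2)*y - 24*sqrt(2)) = -2*sqrt(2)*y^5 - 25*y^4 + 10*sqrt(2)*y^4 - 14*sqrt(2)*y^3 + 125*y^3 - 100*y^2 + 30*sqrt(2)*y^2 - 24*sqrt(2)*y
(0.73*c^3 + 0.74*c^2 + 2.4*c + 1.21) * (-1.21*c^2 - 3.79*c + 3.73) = -0.8833*c^5 - 3.6621*c^4 - 2.9857*c^3 - 7.7999*c^2 + 4.3661*c + 4.5133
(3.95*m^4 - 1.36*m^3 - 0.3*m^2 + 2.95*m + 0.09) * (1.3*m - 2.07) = 5.135*m^5 - 9.9445*m^4 + 2.4252*m^3 + 4.456*m^2 - 5.9895*m - 0.1863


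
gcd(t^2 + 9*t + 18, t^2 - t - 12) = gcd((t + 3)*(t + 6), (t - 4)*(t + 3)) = t + 3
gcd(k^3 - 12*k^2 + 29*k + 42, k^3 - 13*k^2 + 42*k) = k^2 - 13*k + 42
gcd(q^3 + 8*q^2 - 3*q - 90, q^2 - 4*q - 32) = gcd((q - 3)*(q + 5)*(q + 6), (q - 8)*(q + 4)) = 1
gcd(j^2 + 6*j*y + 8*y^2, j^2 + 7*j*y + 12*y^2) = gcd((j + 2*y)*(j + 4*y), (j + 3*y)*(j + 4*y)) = j + 4*y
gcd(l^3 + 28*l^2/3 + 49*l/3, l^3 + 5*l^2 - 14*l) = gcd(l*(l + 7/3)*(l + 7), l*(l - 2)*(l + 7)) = l^2 + 7*l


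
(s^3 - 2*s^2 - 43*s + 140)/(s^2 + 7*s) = s - 9 + 20/s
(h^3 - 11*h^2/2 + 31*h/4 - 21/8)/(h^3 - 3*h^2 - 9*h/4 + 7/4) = (h - 3/2)/(h + 1)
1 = 1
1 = 1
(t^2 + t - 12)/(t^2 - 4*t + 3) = (t + 4)/(t - 1)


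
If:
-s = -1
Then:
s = 1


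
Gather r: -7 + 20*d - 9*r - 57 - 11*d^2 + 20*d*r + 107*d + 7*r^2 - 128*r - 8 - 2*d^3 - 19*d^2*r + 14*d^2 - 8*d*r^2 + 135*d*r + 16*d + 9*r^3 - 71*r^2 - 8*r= -2*d^3 + 3*d^2 + 143*d + 9*r^3 + r^2*(-8*d - 64) + r*(-19*d^2 + 155*d - 145) - 72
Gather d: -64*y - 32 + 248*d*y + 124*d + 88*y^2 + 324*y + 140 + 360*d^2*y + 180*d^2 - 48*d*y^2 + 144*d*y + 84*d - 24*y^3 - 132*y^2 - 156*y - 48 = d^2*(360*y + 180) + d*(-48*y^2 + 392*y + 208) - 24*y^3 - 44*y^2 + 104*y + 60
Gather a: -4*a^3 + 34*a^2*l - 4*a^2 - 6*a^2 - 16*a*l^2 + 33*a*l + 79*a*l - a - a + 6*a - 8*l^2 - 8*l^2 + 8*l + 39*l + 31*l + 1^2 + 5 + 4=-4*a^3 + a^2*(34*l - 10) + a*(-16*l^2 + 112*l + 4) - 16*l^2 + 78*l + 10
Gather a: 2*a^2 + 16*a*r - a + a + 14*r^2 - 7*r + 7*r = 2*a^2 + 16*a*r + 14*r^2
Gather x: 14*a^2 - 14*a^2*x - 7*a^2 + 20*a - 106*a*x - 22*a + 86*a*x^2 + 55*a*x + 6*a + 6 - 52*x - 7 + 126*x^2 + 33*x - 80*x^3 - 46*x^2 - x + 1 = 7*a^2 + 4*a - 80*x^3 + x^2*(86*a + 80) + x*(-14*a^2 - 51*a - 20)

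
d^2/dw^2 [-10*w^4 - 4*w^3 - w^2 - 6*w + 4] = -120*w^2 - 24*w - 2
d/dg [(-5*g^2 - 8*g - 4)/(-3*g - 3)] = (5*g^2 + 10*g + 4)/(3*(g^2 + 2*g + 1))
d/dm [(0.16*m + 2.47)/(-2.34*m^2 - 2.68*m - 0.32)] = (0.3744*m^2 + 11.5596*m + 6.5684)/(5.4756*m^4 + 12.5424*m^3 + 8.68*m^2 + 1.7152*m + 0.1024)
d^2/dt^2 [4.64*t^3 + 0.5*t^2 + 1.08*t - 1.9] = 27.84*t + 1.0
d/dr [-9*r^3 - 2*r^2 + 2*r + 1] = -27*r^2 - 4*r + 2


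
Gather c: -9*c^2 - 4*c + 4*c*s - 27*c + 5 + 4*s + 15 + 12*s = -9*c^2 + c*(4*s - 31) + 16*s + 20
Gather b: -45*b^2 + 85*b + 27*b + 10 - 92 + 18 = -45*b^2 + 112*b - 64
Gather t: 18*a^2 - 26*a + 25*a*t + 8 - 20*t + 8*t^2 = 18*a^2 - 26*a + 8*t^2 + t*(25*a - 20) + 8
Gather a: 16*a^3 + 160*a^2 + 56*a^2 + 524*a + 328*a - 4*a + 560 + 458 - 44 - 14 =16*a^3 + 216*a^2 + 848*a + 960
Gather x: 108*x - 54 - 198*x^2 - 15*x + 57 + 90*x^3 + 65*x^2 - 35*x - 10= 90*x^3 - 133*x^2 + 58*x - 7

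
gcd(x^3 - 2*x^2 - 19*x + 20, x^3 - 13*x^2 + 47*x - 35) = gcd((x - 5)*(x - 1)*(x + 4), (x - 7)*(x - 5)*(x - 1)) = x^2 - 6*x + 5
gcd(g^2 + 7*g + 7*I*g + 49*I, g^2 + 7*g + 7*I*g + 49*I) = g^2 + g*(7 + 7*I) + 49*I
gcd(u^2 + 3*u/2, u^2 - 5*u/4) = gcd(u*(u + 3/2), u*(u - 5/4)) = u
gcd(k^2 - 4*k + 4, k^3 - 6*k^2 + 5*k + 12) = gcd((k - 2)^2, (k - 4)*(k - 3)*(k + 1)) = 1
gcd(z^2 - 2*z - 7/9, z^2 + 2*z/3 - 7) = z - 7/3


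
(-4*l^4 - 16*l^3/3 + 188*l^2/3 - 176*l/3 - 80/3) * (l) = -4*l^5 - 16*l^4/3 + 188*l^3/3 - 176*l^2/3 - 80*l/3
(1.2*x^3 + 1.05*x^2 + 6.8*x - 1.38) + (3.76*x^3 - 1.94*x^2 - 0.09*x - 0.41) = 4.96*x^3 - 0.89*x^2 + 6.71*x - 1.79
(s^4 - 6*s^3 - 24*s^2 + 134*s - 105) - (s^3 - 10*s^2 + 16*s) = s^4 - 7*s^3 - 14*s^2 + 118*s - 105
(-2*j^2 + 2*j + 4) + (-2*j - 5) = -2*j^2 - 1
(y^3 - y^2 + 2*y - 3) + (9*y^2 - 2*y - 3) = y^3 + 8*y^2 - 6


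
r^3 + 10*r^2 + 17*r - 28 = (r - 1)*(r + 4)*(r + 7)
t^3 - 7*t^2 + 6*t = t*(t - 6)*(t - 1)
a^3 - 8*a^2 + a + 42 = (a - 7)*(a - 3)*(a + 2)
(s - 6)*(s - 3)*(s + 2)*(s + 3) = s^4 - 4*s^3 - 21*s^2 + 36*s + 108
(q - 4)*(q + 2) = q^2 - 2*q - 8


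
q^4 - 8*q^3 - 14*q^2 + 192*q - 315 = (q - 7)*(q - 3)^2*(q + 5)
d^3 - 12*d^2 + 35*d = d*(d - 7)*(d - 5)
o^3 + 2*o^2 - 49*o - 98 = (o - 7)*(o + 2)*(o + 7)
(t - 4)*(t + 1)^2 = t^3 - 2*t^2 - 7*t - 4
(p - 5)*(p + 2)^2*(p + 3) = p^4 + 2*p^3 - 19*p^2 - 68*p - 60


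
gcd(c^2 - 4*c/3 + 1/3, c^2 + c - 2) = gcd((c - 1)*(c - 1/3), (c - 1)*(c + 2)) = c - 1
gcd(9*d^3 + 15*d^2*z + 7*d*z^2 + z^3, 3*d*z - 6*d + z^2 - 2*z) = 3*d + z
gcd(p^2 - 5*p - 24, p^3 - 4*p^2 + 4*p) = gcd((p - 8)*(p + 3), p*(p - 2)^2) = 1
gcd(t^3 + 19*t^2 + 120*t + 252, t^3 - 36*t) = t + 6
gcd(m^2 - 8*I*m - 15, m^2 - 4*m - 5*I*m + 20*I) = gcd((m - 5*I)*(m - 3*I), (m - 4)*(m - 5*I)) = m - 5*I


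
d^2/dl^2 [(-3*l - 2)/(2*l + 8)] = 10/(l + 4)^3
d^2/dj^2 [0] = 0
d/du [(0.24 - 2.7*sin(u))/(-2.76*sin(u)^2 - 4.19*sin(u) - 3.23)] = (-7.452*sin(u)^2 + 1.3248*sin(u) + 9.7266)*cos(u)/(7.6176*sin(u)^4 + 23.1288*sin(u)^3 + 35.3857*sin(u)^2 + 27.0674*sin(u) + 10.4329)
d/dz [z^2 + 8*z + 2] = 2*z + 8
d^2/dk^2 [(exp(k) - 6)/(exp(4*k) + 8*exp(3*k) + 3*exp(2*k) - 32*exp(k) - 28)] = (9*exp(8*k) - 8*exp(7*k) - 842*exp(6*k) - 3312*exp(5*k) - 127*exp(4*k) + 3176*exp(3*k) - 9864*exp(2*k) - 9056*exp(k) + 6160)*exp(k)/(exp(12*k) + 24*exp(11*k) + 201*exp(10*k) + 560*exp(9*k) - 1017*exp(8*k) - 7848*exp(7*k) - 7389*exp(6*k) + 25056*exp(5*k) + 53820*exp(4*k) + 2176*exp(3*k) - 78960*exp(2*k) - 75264*exp(k) - 21952)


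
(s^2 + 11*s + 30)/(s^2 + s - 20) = (s + 6)/(s - 4)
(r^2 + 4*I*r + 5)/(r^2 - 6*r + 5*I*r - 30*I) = (r - I)/(r - 6)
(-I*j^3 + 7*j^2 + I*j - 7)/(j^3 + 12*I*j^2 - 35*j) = I*(1 - j^2)/(j*(j + 5*I))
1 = 1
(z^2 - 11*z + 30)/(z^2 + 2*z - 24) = (z^2 - 11*z + 30)/(z^2 + 2*z - 24)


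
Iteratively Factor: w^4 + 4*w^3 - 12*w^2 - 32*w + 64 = (w + 4)*(w^3 - 12*w + 16) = (w - 2)*(w + 4)*(w^2 + 2*w - 8) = (w - 2)*(w + 4)^2*(w - 2)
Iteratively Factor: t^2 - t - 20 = (t - 5)*(t + 4)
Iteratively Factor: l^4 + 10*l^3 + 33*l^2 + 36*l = (l + 4)*(l^3 + 6*l^2 + 9*l) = (l + 3)*(l + 4)*(l^2 + 3*l) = (l + 3)^2*(l + 4)*(l)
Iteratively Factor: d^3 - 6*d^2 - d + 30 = (d - 3)*(d^2 - 3*d - 10) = (d - 5)*(d - 3)*(d + 2)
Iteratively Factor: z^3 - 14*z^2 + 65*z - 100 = (z - 5)*(z^2 - 9*z + 20) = (z - 5)^2*(z - 4)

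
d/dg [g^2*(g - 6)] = 3*g*(g - 4)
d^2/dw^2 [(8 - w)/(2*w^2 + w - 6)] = 2*(-(w - 8)*(4*w + 1)^2 + 3*(2*w - 5)*(2*w^2 + w - 6))/(2*w^2 + w - 6)^3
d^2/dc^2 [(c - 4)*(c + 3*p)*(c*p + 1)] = 6*c*p + 6*p^2 - 8*p + 2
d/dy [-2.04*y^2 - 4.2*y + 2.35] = -4.08*y - 4.2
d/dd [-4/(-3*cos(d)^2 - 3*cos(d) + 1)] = 12*(2*cos(d) + 1)*sin(d)/(3*cos(d)^2 + 3*cos(d) - 1)^2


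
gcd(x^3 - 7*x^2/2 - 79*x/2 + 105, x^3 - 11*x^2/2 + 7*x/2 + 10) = x - 5/2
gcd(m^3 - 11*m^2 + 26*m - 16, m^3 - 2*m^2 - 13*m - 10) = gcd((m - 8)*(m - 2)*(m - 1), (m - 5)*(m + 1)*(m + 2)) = 1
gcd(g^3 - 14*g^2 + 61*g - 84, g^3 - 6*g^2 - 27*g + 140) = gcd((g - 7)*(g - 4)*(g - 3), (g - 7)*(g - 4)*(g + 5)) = g^2 - 11*g + 28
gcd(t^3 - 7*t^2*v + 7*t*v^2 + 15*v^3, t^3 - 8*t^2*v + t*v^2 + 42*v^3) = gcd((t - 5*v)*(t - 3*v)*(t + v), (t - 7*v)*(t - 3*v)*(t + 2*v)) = t - 3*v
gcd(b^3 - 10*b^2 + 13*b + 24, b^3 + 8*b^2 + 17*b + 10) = b + 1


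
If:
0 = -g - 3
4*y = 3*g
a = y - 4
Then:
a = -25/4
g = -3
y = -9/4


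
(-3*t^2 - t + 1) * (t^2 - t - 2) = -3*t^4 + 2*t^3 + 8*t^2 + t - 2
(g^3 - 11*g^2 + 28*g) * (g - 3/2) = g^4 - 25*g^3/2 + 89*g^2/2 - 42*g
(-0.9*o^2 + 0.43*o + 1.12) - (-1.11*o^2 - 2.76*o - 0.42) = 0.21*o^2 + 3.19*o + 1.54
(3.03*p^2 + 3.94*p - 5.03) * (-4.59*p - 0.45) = -13.9077*p^3 - 19.4481*p^2 + 21.3147*p + 2.2635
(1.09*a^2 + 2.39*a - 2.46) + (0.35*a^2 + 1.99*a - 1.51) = 1.44*a^2 + 4.38*a - 3.97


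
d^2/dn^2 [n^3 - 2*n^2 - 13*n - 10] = 6*n - 4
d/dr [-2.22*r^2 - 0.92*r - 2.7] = -4.44*r - 0.92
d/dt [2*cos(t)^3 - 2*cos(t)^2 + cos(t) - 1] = (-6*cos(t)^2 + 4*cos(t) - 1)*sin(t)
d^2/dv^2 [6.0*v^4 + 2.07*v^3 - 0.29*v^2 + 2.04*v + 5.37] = 72.0*v^2 + 12.42*v - 0.58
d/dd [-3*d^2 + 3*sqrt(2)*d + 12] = -6*d + 3*sqrt(2)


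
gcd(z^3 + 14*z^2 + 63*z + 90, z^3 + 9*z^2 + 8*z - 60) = z^2 + 11*z + 30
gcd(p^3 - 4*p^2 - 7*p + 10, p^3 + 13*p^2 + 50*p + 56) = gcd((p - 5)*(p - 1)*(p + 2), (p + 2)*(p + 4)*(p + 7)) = p + 2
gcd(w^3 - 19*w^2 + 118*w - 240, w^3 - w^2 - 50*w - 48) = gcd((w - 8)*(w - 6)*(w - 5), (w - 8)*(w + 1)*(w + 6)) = w - 8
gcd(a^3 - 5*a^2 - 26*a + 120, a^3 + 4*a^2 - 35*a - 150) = a^2 - a - 30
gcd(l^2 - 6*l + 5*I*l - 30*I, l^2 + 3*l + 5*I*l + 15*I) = l + 5*I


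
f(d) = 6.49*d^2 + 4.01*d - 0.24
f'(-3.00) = -34.93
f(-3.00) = 46.14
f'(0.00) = 4.01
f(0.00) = -0.24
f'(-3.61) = -42.85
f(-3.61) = 69.86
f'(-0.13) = 2.32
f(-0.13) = -0.65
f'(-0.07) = 3.10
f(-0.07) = -0.49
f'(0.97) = 16.60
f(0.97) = 9.76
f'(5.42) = 74.36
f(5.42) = 212.15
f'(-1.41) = -14.29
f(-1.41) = 7.01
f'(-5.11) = -62.32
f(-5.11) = 148.74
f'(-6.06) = -74.65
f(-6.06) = 213.80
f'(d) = 12.98*d + 4.01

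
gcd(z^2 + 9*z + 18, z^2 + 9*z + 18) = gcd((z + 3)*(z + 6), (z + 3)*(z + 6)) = z^2 + 9*z + 18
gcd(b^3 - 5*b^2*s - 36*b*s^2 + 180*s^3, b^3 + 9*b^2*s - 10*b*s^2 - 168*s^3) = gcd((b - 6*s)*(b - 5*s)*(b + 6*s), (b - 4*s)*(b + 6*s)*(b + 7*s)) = b + 6*s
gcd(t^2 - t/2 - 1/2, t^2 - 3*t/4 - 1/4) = t - 1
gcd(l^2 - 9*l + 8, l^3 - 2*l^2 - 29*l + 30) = l - 1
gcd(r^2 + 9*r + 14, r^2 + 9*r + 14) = r^2 + 9*r + 14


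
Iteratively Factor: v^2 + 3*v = (v + 3)*(v)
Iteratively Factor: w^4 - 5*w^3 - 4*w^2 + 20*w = (w - 2)*(w^3 - 3*w^2 - 10*w) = (w - 5)*(w - 2)*(w^2 + 2*w) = w*(w - 5)*(w - 2)*(w + 2)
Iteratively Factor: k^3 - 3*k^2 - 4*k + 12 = (k - 3)*(k^2 - 4) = (k - 3)*(k - 2)*(k + 2)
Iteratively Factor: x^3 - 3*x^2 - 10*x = (x)*(x^2 - 3*x - 10) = x*(x - 5)*(x + 2)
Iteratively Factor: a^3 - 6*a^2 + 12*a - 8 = (a - 2)*(a^2 - 4*a + 4) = (a - 2)^2*(a - 2)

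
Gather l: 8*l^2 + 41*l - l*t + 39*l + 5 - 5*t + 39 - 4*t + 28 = 8*l^2 + l*(80 - t) - 9*t + 72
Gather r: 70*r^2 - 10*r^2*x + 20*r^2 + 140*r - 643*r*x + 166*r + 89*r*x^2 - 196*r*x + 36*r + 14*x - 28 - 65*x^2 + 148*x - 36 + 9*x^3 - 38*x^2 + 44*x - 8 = r^2*(90 - 10*x) + r*(89*x^2 - 839*x + 342) + 9*x^3 - 103*x^2 + 206*x - 72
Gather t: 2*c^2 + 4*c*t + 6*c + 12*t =2*c^2 + 6*c + t*(4*c + 12)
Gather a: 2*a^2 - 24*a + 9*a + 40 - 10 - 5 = 2*a^2 - 15*a + 25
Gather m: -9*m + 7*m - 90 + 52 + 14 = -2*m - 24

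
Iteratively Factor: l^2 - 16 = (l - 4)*(l + 4)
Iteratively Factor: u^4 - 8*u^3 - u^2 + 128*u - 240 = (u - 5)*(u^3 - 3*u^2 - 16*u + 48) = (u - 5)*(u - 4)*(u^2 + u - 12) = (u - 5)*(u - 4)*(u - 3)*(u + 4)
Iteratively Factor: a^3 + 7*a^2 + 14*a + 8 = (a + 4)*(a^2 + 3*a + 2) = (a + 1)*(a + 4)*(a + 2)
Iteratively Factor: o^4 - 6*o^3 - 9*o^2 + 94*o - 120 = (o - 5)*(o^3 - o^2 - 14*o + 24) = (o - 5)*(o - 3)*(o^2 + 2*o - 8) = (o - 5)*(o - 3)*(o - 2)*(o + 4)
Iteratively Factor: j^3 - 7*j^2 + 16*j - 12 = (j - 2)*(j^2 - 5*j + 6) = (j - 3)*(j - 2)*(j - 2)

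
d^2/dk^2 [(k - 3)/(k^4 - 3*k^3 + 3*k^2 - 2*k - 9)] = 2*(-(k - 3)*(4*k^3 - 9*k^2 + 6*k - 2)^2 + (-4*k^3 + 9*k^2 - 6*k - 3*(k - 3)*(2*k^2 - 3*k + 1) + 2)*(-k^4 + 3*k^3 - 3*k^2 + 2*k + 9))/(-k^4 + 3*k^3 - 3*k^2 + 2*k + 9)^3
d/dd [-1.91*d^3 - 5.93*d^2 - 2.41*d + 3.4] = -5.73*d^2 - 11.86*d - 2.41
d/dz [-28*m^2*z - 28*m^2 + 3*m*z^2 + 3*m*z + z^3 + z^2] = -28*m^2 + 6*m*z + 3*m + 3*z^2 + 2*z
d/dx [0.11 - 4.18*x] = -4.18000000000000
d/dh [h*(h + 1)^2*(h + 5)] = 4*h^3 + 21*h^2 + 22*h + 5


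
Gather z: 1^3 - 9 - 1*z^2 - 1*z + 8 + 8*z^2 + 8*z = 7*z^2 + 7*z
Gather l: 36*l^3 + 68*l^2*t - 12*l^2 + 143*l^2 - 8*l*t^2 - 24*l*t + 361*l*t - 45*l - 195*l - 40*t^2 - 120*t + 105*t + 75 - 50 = 36*l^3 + l^2*(68*t + 131) + l*(-8*t^2 + 337*t - 240) - 40*t^2 - 15*t + 25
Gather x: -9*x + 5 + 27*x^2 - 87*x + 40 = 27*x^2 - 96*x + 45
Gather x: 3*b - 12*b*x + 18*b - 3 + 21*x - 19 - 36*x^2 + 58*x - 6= 21*b - 36*x^2 + x*(79 - 12*b) - 28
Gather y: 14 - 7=7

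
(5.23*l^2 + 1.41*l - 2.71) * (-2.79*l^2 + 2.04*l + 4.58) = -14.5917*l^4 + 6.7353*l^3 + 34.3907*l^2 + 0.929399999999999*l - 12.4118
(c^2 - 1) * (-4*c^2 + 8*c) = -4*c^4 + 8*c^3 + 4*c^2 - 8*c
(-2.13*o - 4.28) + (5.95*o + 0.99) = 3.82*o - 3.29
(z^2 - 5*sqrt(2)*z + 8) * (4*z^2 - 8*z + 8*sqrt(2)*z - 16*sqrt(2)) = 4*z^4 - 12*sqrt(2)*z^3 - 8*z^3 - 48*z^2 + 24*sqrt(2)*z^2 + 64*sqrt(2)*z + 96*z - 128*sqrt(2)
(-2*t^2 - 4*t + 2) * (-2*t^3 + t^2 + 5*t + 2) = 4*t^5 + 6*t^4 - 18*t^3 - 22*t^2 + 2*t + 4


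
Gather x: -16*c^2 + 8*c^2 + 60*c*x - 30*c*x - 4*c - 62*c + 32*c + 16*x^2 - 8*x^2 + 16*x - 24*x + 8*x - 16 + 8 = -8*c^2 + 30*c*x - 34*c + 8*x^2 - 8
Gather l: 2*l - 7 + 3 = 2*l - 4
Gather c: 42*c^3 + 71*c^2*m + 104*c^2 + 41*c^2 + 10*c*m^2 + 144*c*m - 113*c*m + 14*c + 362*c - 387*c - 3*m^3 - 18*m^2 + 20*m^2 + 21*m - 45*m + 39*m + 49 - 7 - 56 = 42*c^3 + c^2*(71*m + 145) + c*(10*m^2 + 31*m - 11) - 3*m^3 + 2*m^2 + 15*m - 14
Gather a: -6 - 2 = -8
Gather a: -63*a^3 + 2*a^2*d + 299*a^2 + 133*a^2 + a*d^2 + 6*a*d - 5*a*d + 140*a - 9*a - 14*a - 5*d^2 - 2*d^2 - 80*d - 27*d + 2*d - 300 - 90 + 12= -63*a^3 + a^2*(2*d + 432) + a*(d^2 + d + 117) - 7*d^2 - 105*d - 378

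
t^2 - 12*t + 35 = (t - 7)*(t - 5)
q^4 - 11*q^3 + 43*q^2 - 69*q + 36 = (q - 4)*(q - 3)^2*(q - 1)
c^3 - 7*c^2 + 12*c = c*(c - 4)*(c - 3)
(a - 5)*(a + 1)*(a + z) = a^3 + a^2*z - 4*a^2 - 4*a*z - 5*a - 5*z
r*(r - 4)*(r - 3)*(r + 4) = r^4 - 3*r^3 - 16*r^2 + 48*r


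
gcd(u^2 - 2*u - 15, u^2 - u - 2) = 1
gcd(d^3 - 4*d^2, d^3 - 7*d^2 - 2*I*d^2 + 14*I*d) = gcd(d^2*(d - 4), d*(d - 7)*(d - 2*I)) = d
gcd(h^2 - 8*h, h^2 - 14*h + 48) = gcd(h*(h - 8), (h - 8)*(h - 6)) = h - 8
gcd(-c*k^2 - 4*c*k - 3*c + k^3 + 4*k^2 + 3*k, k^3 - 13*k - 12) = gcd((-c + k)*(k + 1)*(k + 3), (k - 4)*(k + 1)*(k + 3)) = k^2 + 4*k + 3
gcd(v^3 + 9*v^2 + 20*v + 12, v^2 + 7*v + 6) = v^2 + 7*v + 6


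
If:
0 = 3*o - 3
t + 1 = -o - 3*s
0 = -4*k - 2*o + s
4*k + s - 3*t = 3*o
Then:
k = -23/44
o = 1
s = -1/11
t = -19/11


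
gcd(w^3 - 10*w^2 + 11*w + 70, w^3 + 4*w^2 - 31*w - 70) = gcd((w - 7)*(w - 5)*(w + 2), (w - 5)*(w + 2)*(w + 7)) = w^2 - 3*w - 10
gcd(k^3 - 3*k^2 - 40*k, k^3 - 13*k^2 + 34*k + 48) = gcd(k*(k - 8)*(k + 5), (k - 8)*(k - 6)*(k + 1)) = k - 8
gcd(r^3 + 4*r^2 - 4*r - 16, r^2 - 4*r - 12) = r + 2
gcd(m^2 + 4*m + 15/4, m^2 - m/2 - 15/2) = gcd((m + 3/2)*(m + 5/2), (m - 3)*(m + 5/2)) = m + 5/2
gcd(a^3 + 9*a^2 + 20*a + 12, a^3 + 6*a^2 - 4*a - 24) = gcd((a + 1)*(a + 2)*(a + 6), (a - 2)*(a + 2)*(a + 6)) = a^2 + 8*a + 12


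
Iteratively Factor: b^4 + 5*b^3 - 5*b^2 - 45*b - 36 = (b + 3)*(b^3 + 2*b^2 - 11*b - 12) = (b + 1)*(b + 3)*(b^2 + b - 12) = (b - 3)*(b + 1)*(b + 3)*(b + 4)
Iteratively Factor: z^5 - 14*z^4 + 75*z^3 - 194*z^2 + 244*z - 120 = (z - 5)*(z^4 - 9*z^3 + 30*z^2 - 44*z + 24) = (z - 5)*(z - 2)*(z^3 - 7*z^2 + 16*z - 12) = (z - 5)*(z - 3)*(z - 2)*(z^2 - 4*z + 4) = (z - 5)*(z - 3)*(z - 2)^2*(z - 2)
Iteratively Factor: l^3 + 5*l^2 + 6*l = (l + 2)*(l^2 + 3*l) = l*(l + 2)*(l + 3)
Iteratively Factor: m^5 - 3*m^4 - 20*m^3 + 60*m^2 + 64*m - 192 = (m + 2)*(m^4 - 5*m^3 - 10*m^2 + 80*m - 96) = (m - 4)*(m + 2)*(m^3 - m^2 - 14*m + 24) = (m - 4)*(m - 2)*(m + 2)*(m^2 + m - 12) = (m - 4)*(m - 2)*(m + 2)*(m + 4)*(m - 3)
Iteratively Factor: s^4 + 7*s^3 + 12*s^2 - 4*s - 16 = (s - 1)*(s^3 + 8*s^2 + 20*s + 16) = (s - 1)*(s + 4)*(s^2 + 4*s + 4) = (s - 1)*(s + 2)*(s + 4)*(s + 2)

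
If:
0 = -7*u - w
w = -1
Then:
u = 1/7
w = -1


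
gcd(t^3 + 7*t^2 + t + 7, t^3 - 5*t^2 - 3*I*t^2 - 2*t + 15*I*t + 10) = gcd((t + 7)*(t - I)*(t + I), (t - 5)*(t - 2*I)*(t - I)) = t - I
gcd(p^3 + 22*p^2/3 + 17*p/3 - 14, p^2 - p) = p - 1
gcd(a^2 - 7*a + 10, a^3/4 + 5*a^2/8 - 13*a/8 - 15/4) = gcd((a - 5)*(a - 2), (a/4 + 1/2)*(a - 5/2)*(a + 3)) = 1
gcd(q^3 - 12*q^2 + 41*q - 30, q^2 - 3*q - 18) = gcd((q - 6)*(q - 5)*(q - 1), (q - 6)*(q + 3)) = q - 6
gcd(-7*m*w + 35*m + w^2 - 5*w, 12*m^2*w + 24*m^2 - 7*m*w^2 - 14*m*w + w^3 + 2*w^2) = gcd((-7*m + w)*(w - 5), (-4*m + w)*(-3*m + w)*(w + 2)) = 1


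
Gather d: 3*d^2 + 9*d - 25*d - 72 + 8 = 3*d^2 - 16*d - 64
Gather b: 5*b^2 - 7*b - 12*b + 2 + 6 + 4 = 5*b^2 - 19*b + 12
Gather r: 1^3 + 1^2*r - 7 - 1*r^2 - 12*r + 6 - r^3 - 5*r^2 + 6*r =-r^3 - 6*r^2 - 5*r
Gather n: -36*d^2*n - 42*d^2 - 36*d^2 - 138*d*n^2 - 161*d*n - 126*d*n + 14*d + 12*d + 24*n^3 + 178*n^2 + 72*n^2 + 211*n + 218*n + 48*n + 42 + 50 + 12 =-78*d^2 + 26*d + 24*n^3 + n^2*(250 - 138*d) + n*(-36*d^2 - 287*d + 477) + 104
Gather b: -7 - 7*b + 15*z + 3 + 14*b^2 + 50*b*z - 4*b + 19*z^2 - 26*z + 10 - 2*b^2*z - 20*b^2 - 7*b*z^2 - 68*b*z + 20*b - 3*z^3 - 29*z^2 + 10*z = b^2*(-2*z - 6) + b*(-7*z^2 - 18*z + 9) - 3*z^3 - 10*z^2 - z + 6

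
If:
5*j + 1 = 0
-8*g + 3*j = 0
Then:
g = -3/40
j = -1/5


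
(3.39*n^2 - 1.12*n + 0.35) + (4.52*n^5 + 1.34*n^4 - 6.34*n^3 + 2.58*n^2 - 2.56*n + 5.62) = 4.52*n^5 + 1.34*n^4 - 6.34*n^3 + 5.97*n^2 - 3.68*n + 5.97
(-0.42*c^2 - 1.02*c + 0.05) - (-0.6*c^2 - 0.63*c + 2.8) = 0.18*c^2 - 0.39*c - 2.75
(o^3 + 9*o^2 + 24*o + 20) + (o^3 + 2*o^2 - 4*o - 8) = 2*o^3 + 11*o^2 + 20*o + 12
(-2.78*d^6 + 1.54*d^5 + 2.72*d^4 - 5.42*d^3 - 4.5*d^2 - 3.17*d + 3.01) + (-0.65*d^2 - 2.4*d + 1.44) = -2.78*d^6 + 1.54*d^5 + 2.72*d^4 - 5.42*d^3 - 5.15*d^2 - 5.57*d + 4.45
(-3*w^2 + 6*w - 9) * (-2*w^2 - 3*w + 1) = 6*w^4 - 3*w^3 - 3*w^2 + 33*w - 9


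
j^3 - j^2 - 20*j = j*(j - 5)*(j + 4)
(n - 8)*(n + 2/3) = n^2 - 22*n/3 - 16/3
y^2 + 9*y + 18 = (y + 3)*(y + 6)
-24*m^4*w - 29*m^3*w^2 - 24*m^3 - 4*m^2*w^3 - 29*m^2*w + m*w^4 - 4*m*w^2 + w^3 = (-8*m + w)*(m + w)*(3*m + w)*(m*w + 1)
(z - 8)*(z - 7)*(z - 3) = z^3 - 18*z^2 + 101*z - 168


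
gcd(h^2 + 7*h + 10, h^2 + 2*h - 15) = h + 5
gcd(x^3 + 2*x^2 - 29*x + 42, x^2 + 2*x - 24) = 1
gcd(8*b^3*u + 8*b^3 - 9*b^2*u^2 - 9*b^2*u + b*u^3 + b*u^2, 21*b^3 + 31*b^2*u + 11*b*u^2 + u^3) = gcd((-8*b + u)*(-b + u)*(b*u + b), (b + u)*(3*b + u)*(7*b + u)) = 1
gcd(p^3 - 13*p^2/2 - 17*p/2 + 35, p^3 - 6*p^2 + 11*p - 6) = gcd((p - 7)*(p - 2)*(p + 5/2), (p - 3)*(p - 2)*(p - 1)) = p - 2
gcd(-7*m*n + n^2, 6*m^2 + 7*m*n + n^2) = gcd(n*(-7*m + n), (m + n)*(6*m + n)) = 1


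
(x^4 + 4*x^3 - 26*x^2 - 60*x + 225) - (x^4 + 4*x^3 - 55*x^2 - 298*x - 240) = 29*x^2 + 238*x + 465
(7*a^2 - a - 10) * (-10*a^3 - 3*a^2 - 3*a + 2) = -70*a^5 - 11*a^4 + 82*a^3 + 47*a^2 + 28*a - 20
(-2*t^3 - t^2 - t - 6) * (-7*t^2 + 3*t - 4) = 14*t^5 + t^4 + 12*t^3 + 43*t^2 - 14*t + 24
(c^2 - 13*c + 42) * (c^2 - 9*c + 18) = c^4 - 22*c^3 + 177*c^2 - 612*c + 756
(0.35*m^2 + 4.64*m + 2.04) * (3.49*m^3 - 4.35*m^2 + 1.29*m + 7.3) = 1.2215*m^5 + 14.6711*m^4 - 12.6129*m^3 - 0.333399999999999*m^2 + 36.5036*m + 14.892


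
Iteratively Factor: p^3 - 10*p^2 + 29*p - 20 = (p - 5)*(p^2 - 5*p + 4) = (p - 5)*(p - 4)*(p - 1)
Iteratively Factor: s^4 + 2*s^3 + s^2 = (s)*(s^3 + 2*s^2 + s) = s^2*(s^2 + 2*s + 1) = s^2*(s + 1)*(s + 1)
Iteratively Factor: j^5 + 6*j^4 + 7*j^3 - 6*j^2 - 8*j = (j + 2)*(j^4 + 4*j^3 - j^2 - 4*j) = j*(j + 2)*(j^3 + 4*j^2 - j - 4) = j*(j + 2)*(j + 4)*(j^2 - 1) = j*(j + 1)*(j + 2)*(j + 4)*(j - 1)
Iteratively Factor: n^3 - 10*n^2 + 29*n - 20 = (n - 1)*(n^2 - 9*n + 20) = (n - 4)*(n - 1)*(n - 5)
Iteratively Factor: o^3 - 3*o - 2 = (o - 2)*(o^2 + 2*o + 1) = (o - 2)*(o + 1)*(o + 1)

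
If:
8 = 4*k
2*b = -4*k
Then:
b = -4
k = 2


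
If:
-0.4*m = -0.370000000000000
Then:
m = 0.92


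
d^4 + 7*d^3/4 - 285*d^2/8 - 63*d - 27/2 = (d - 6)*(d + 1/4)*(d + 3/2)*(d + 6)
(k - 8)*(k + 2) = k^2 - 6*k - 16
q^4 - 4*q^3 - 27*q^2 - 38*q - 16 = (q - 8)*(q + 1)^2*(q + 2)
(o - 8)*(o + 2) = o^2 - 6*o - 16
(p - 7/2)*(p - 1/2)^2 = p^3 - 9*p^2/2 + 15*p/4 - 7/8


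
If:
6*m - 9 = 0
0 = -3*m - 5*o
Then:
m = 3/2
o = -9/10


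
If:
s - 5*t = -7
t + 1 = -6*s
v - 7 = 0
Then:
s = -12/31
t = 41/31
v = 7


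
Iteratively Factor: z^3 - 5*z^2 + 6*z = (z - 3)*(z^2 - 2*z) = z*(z - 3)*(z - 2)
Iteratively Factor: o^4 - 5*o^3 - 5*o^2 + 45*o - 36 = (o - 4)*(o^3 - o^2 - 9*o + 9) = (o - 4)*(o - 1)*(o^2 - 9) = (o - 4)*(o - 1)*(o + 3)*(o - 3)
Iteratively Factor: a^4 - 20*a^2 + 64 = (a + 2)*(a^3 - 2*a^2 - 16*a + 32) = (a + 2)*(a + 4)*(a^2 - 6*a + 8) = (a - 4)*(a + 2)*(a + 4)*(a - 2)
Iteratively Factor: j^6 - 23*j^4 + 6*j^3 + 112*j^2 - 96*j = (j - 4)*(j^5 + 4*j^4 - 7*j^3 - 22*j^2 + 24*j) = (j - 4)*(j + 3)*(j^4 + j^3 - 10*j^2 + 8*j) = (j - 4)*(j + 3)*(j + 4)*(j^3 - 3*j^2 + 2*j) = j*(j - 4)*(j + 3)*(j + 4)*(j^2 - 3*j + 2) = j*(j - 4)*(j - 1)*(j + 3)*(j + 4)*(j - 2)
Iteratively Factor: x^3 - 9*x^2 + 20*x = (x - 5)*(x^2 - 4*x) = x*(x - 5)*(x - 4)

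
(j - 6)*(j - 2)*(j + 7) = j^3 - j^2 - 44*j + 84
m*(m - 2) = m^2 - 2*m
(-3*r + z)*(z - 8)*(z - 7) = -3*r*z^2 + 45*r*z - 168*r + z^3 - 15*z^2 + 56*z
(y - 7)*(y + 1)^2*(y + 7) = y^4 + 2*y^3 - 48*y^2 - 98*y - 49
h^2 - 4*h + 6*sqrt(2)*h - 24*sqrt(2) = (h - 4)*(h + 6*sqrt(2))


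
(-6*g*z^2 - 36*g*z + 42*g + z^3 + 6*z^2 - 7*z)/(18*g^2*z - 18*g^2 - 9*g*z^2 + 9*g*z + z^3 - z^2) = (z + 7)/(-3*g + z)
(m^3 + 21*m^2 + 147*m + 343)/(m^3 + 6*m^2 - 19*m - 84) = (m^2 + 14*m + 49)/(m^2 - m - 12)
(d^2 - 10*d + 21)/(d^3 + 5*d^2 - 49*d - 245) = (d - 3)/(d^2 + 12*d + 35)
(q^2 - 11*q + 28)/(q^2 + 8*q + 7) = (q^2 - 11*q + 28)/(q^2 + 8*q + 7)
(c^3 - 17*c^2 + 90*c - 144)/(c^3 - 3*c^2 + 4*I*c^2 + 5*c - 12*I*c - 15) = (c^2 - 14*c + 48)/(c^2 + 4*I*c + 5)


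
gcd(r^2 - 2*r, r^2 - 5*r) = r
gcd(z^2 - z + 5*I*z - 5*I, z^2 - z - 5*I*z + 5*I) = z - 1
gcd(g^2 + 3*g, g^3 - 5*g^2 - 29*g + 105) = 1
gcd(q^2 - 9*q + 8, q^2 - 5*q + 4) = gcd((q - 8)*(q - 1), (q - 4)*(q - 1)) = q - 1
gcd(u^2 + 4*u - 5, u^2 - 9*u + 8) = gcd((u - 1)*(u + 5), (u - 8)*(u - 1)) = u - 1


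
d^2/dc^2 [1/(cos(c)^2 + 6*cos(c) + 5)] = (-8*sin(c)^4 + 36*sin(c)^2 + 105*cos(c) - 9*cos(3*c) + 96)/(2*(cos(c) + 1)^3*(cos(c) + 5)^3)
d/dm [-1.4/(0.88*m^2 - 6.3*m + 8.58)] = (2.464*m - 8.82)/(0.88*m^2 - 6.3*m + 8.58)^2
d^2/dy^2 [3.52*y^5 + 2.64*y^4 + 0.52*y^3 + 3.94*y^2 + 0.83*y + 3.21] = 70.4*y^3 + 31.68*y^2 + 3.12*y + 7.88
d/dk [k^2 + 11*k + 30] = 2*k + 11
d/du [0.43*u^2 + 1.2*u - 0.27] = 0.86*u + 1.2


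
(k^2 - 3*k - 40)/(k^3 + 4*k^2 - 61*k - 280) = 1/(k + 7)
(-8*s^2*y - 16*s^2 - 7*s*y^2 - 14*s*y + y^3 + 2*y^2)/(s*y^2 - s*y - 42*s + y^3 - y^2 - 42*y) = (-8*s*y - 16*s + y^2 + 2*y)/(y^2 - y - 42)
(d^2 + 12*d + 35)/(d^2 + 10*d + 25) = (d + 7)/(d + 5)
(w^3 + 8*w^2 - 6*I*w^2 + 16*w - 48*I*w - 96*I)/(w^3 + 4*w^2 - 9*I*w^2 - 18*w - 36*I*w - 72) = (w + 4)/(w - 3*I)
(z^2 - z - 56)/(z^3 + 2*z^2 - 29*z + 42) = (z - 8)/(z^2 - 5*z + 6)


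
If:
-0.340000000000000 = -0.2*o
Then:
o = 1.70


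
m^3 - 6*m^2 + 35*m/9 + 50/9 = (m - 5)*(m - 5/3)*(m + 2/3)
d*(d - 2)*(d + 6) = d^3 + 4*d^2 - 12*d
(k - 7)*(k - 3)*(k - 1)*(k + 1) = k^4 - 10*k^3 + 20*k^2 + 10*k - 21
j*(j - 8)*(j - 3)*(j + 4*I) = j^4 - 11*j^3 + 4*I*j^3 + 24*j^2 - 44*I*j^2 + 96*I*j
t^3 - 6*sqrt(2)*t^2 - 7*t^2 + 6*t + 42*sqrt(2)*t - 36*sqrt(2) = (t - 6)*(t - 1)*(t - 6*sqrt(2))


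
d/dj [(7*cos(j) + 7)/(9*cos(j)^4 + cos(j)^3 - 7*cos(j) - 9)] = 7*(27*(1 - cos(2*j))^2 + 114*cos(j) + 114*cos(2*j) + 38*cos(3*j) + 14)*sin(j)/(4*(9*cos(j)^4 + cos(j)^3 - 7*cos(j) - 9)^2)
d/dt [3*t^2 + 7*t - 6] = 6*t + 7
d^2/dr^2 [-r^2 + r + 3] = -2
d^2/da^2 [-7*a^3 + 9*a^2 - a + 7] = 18 - 42*a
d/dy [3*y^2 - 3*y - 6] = 6*y - 3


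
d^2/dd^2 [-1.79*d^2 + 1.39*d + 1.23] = -3.58000000000000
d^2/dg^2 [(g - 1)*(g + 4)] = 2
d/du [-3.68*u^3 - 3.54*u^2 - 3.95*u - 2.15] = -11.04*u^2 - 7.08*u - 3.95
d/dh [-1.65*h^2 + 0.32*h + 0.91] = 0.32 - 3.3*h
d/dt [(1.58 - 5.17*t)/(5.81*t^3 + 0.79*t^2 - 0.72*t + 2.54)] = (60.0754*t^3 - 23.4551*t^2 - 2.4964*t - 11.9942)/(33.7561*t^6 + 9.1798*t^5 - 7.7423*t^4 + 28.3772*t^3 + 4.5316*t^2 - 3.6576*t + 6.4516)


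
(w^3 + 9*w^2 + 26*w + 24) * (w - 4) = w^4 + 5*w^3 - 10*w^2 - 80*w - 96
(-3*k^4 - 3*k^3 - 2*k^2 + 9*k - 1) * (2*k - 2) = -6*k^5 + 2*k^3 + 22*k^2 - 20*k + 2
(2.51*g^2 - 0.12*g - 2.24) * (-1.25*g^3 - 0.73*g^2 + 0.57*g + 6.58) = -3.1375*g^5 - 1.6823*g^4 + 4.3183*g^3 + 18.0826*g^2 - 2.0664*g - 14.7392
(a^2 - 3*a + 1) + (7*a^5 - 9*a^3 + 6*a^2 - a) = 7*a^5 - 9*a^3 + 7*a^2 - 4*a + 1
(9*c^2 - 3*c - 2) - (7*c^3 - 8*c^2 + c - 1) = -7*c^3 + 17*c^2 - 4*c - 1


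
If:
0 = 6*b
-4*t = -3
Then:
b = 0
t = 3/4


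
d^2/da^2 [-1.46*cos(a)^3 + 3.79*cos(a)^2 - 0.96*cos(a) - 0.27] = 2.055*cos(a) - 7.58*cos(2*a) + 3.285*cos(3*a)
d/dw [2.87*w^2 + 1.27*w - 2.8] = 5.74*w + 1.27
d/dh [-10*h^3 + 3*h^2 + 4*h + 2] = -30*h^2 + 6*h + 4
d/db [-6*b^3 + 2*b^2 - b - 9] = -18*b^2 + 4*b - 1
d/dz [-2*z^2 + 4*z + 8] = 4 - 4*z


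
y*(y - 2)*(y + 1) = y^3 - y^2 - 2*y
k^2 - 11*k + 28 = (k - 7)*(k - 4)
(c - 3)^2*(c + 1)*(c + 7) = c^4 + 2*c^3 - 32*c^2 + 30*c + 63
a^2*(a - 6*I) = a^3 - 6*I*a^2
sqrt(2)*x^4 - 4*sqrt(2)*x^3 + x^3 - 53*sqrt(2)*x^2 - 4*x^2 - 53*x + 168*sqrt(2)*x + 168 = (x - 8)*(x - 3)*(x + 7)*(sqrt(2)*x + 1)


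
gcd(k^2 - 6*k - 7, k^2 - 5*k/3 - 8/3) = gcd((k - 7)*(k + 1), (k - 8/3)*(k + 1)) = k + 1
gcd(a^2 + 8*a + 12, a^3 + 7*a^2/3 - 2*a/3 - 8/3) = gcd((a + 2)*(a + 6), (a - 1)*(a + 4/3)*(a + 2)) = a + 2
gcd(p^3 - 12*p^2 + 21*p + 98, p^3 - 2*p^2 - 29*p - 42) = p^2 - 5*p - 14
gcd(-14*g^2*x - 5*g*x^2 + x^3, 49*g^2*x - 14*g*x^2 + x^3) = -7*g*x + x^2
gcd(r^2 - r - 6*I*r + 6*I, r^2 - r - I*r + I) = r - 1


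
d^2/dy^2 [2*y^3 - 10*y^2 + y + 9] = 12*y - 20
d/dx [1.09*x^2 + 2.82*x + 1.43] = 2.18*x + 2.82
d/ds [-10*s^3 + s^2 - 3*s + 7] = -30*s^2 + 2*s - 3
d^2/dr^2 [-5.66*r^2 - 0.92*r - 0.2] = -11.3200000000000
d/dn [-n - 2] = -1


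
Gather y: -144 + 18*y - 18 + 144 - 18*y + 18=0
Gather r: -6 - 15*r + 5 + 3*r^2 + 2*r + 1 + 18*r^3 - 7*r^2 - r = 18*r^3 - 4*r^2 - 14*r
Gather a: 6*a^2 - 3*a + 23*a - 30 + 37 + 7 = 6*a^2 + 20*a + 14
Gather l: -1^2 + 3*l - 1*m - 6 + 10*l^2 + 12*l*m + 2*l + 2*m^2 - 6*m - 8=10*l^2 + l*(12*m + 5) + 2*m^2 - 7*m - 15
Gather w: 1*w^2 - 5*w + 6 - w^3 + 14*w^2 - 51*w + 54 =-w^3 + 15*w^2 - 56*w + 60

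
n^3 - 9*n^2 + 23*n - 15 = (n - 5)*(n - 3)*(n - 1)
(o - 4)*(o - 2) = o^2 - 6*o + 8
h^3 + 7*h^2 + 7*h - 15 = (h - 1)*(h + 3)*(h + 5)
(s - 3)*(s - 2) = s^2 - 5*s + 6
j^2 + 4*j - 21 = (j - 3)*(j + 7)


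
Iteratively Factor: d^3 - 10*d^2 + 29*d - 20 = (d - 4)*(d^2 - 6*d + 5) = (d - 5)*(d - 4)*(d - 1)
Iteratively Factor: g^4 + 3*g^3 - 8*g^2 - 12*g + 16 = (g + 2)*(g^3 + g^2 - 10*g + 8) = (g - 2)*(g + 2)*(g^2 + 3*g - 4) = (g - 2)*(g - 1)*(g + 2)*(g + 4)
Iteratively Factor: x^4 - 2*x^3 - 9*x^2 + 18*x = (x + 3)*(x^3 - 5*x^2 + 6*x) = (x - 2)*(x + 3)*(x^2 - 3*x) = x*(x - 2)*(x + 3)*(x - 3)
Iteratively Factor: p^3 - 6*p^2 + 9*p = (p - 3)*(p^2 - 3*p) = p*(p - 3)*(p - 3)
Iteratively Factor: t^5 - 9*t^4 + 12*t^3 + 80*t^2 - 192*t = (t - 4)*(t^4 - 5*t^3 - 8*t^2 + 48*t) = (t - 4)^2*(t^3 - t^2 - 12*t) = t*(t - 4)^2*(t^2 - t - 12) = t*(t - 4)^3*(t + 3)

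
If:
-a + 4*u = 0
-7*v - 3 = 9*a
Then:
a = -7*v/9 - 1/3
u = -7*v/36 - 1/12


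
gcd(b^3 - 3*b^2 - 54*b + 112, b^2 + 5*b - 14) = b^2 + 5*b - 14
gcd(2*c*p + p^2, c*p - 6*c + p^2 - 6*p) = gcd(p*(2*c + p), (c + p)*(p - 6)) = 1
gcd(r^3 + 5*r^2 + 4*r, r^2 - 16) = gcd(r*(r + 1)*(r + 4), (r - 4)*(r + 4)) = r + 4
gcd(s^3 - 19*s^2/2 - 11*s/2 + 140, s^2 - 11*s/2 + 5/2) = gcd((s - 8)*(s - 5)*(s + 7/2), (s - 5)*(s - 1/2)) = s - 5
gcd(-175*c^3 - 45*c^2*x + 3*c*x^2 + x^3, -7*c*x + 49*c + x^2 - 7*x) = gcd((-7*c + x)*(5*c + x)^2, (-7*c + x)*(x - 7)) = -7*c + x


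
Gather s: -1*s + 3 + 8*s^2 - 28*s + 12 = 8*s^2 - 29*s + 15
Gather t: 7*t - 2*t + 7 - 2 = 5*t + 5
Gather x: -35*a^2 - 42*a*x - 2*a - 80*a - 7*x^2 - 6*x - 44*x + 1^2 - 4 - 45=-35*a^2 - 82*a - 7*x^2 + x*(-42*a - 50) - 48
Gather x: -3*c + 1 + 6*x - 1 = -3*c + 6*x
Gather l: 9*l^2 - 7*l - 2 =9*l^2 - 7*l - 2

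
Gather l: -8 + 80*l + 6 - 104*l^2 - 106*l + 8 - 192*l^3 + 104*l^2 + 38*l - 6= -192*l^3 + 12*l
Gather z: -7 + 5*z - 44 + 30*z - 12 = 35*z - 63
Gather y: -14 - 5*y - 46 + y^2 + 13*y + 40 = y^2 + 8*y - 20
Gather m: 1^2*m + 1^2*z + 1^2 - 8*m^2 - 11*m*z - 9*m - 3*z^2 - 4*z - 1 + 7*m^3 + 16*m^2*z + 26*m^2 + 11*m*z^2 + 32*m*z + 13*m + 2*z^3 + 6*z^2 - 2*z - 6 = 7*m^3 + m^2*(16*z + 18) + m*(11*z^2 + 21*z + 5) + 2*z^3 + 3*z^2 - 5*z - 6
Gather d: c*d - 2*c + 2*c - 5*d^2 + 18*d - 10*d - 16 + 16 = -5*d^2 + d*(c + 8)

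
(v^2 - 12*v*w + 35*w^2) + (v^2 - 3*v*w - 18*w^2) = 2*v^2 - 15*v*w + 17*w^2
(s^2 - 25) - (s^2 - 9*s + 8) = 9*s - 33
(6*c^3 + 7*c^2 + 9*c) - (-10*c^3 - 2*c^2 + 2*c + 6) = 16*c^3 + 9*c^2 + 7*c - 6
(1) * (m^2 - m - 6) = m^2 - m - 6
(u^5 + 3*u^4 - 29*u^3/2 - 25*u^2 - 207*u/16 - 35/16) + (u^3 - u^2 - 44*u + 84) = u^5 + 3*u^4 - 27*u^3/2 - 26*u^2 - 911*u/16 + 1309/16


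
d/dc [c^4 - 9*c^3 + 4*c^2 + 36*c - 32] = 4*c^3 - 27*c^2 + 8*c + 36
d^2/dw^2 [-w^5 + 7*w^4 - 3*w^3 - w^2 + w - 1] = -20*w^3 + 84*w^2 - 18*w - 2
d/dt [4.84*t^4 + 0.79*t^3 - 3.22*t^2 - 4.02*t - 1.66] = 19.36*t^3 + 2.37*t^2 - 6.44*t - 4.02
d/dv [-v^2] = -2*v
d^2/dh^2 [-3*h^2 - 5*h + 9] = -6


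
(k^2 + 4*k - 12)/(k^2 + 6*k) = (k - 2)/k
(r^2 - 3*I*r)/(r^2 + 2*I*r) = (r - 3*I)/(r + 2*I)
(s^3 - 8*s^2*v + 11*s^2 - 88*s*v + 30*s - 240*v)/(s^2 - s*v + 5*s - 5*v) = (s^2 - 8*s*v + 6*s - 48*v)/(s - v)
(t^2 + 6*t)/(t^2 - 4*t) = (t + 6)/(t - 4)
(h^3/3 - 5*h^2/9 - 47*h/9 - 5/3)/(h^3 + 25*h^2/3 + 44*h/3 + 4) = (h^2 - 2*h - 15)/(3*(h^2 + 8*h + 12))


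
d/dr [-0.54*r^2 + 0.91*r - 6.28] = 0.91 - 1.08*r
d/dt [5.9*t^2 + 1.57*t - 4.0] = 11.8*t + 1.57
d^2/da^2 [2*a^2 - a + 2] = 4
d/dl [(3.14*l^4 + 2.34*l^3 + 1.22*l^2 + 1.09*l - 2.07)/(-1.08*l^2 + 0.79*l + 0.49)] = (-6.7824*l^5 + 4.9146*l^4 + 9.8516*l^3 + 5.5808*l^2 - 3.2756*l + 2.1694)/(1.1664*l^4 - 1.7064*l^3 - 0.4343*l^2 + 0.7742*l + 0.2401)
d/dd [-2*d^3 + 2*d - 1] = 2 - 6*d^2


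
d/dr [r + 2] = 1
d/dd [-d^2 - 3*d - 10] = -2*d - 3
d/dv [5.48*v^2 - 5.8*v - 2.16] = 10.96*v - 5.8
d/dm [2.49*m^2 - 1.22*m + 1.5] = 4.98*m - 1.22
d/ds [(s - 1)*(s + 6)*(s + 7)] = 3*s^2 + 24*s + 29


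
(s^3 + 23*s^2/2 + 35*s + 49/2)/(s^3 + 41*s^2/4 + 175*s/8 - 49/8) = 4*(s + 1)/(4*s - 1)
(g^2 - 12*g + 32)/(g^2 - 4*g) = (g - 8)/g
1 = 1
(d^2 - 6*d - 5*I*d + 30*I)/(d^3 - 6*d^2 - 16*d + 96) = (d - 5*I)/(d^2 - 16)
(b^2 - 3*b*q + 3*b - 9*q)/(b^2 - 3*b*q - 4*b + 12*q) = (b + 3)/(b - 4)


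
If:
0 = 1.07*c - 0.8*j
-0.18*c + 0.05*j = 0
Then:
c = 0.00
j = 0.00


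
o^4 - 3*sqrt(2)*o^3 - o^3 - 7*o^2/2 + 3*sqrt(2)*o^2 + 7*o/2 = o*(o - 1)*(o - 7*sqrt(2)/2)*(o + sqrt(2)/2)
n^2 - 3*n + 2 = (n - 2)*(n - 1)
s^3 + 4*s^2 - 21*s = s*(s - 3)*(s + 7)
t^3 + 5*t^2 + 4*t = t*(t + 1)*(t + 4)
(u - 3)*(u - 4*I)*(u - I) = u^3 - 3*u^2 - 5*I*u^2 - 4*u + 15*I*u + 12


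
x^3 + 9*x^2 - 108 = (x - 3)*(x + 6)^2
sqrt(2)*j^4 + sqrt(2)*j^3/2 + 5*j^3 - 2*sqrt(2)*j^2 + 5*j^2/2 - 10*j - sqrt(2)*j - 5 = (j - sqrt(2))*(j + sqrt(2))*(j + 5*sqrt(2)/2)*(sqrt(2)*j + sqrt(2)/2)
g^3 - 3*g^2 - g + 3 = (g - 3)*(g - 1)*(g + 1)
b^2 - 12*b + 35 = (b - 7)*(b - 5)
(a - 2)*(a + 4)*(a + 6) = a^3 + 8*a^2 + 4*a - 48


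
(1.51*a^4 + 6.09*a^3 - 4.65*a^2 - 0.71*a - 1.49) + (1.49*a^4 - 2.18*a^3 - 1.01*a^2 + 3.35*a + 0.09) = 3.0*a^4 + 3.91*a^3 - 5.66*a^2 + 2.64*a - 1.4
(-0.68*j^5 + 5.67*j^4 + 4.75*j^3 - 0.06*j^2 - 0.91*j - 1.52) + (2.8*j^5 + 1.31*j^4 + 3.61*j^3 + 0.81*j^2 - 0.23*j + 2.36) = 2.12*j^5 + 6.98*j^4 + 8.36*j^3 + 0.75*j^2 - 1.14*j + 0.84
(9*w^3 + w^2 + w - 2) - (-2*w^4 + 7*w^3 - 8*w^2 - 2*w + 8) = 2*w^4 + 2*w^3 + 9*w^2 + 3*w - 10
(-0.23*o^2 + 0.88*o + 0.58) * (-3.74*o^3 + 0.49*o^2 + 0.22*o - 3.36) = 0.8602*o^5 - 3.4039*o^4 - 1.7886*o^3 + 1.2506*o^2 - 2.8292*o - 1.9488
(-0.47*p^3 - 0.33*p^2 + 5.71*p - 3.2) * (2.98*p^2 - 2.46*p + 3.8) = -1.4006*p^5 + 0.1728*p^4 + 16.0416*p^3 - 24.8366*p^2 + 29.57*p - 12.16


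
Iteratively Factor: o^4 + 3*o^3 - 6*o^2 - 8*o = (o + 1)*(o^3 + 2*o^2 - 8*o) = (o - 2)*(o + 1)*(o^2 + 4*o) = o*(o - 2)*(o + 1)*(o + 4)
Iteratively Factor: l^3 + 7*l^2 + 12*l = (l + 3)*(l^2 + 4*l) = l*(l + 3)*(l + 4)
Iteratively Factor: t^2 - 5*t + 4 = (t - 1)*(t - 4)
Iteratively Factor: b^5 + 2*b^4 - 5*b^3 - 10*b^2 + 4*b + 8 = (b - 2)*(b^4 + 4*b^3 + 3*b^2 - 4*b - 4) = (b - 2)*(b + 1)*(b^3 + 3*b^2 - 4) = (b - 2)*(b + 1)*(b + 2)*(b^2 + b - 2) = (b - 2)*(b + 1)*(b + 2)^2*(b - 1)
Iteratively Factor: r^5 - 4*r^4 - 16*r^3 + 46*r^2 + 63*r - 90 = (r + 3)*(r^4 - 7*r^3 + 5*r^2 + 31*r - 30) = (r - 3)*(r + 3)*(r^3 - 4*r^2 - 7*r + 10) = (r - 3)*(r - 1)*(r + 3)*(r^2 - 3*r - 10) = (r - 5)*(r - 3)*(r - 1)*(r + 3)*(r + 2)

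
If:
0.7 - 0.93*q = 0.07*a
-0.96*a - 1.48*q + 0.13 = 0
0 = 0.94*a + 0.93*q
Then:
No Solution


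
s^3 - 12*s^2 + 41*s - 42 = (s - 7)*(s - 3)*(s - 2)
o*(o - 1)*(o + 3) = o^3 + 2*o^2 - 3*o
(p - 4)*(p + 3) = p^2 - p - 12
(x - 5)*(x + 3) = x^2 - 2*x - 15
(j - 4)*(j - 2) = j^2 - 6*j + 8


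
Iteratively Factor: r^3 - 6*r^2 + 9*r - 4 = (r - 1)*(r^2 - 5*r + 4) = (r - 4)*(r - 1)*(r - 1)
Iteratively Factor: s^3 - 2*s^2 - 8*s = (s + 2)*(s^2 - 4*s) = (s - 4)*(s + 2)*(s)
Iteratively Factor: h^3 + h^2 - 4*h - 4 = (h + 1)*(h^2 - 4) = (h - 2)*(h + 1)*(h + 2)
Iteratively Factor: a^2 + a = (a)*(a + 1)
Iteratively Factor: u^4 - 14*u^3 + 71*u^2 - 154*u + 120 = (u - 5)*(u^3 - 9*u^2 + 26*u - 24) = (u - 5)*(u - 2)*(u^2 - 7*u + 12) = (u - 5)*(u - 4)*(u - 2)*(u - 3)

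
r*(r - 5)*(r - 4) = r^3 - 9*r^2 + 20*r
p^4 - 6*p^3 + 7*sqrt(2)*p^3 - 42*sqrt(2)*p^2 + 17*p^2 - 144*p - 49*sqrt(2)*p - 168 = (p - 7)*(p + 1)*(p + 3*sqrt(2))*(p + 4*sqrt(2))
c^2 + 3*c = c*(c + 3)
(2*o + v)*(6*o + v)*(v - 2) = 12*o^2*v - 24*o^2 + 8*o*v^2 - 16*o*v + v^3 - 2*v^2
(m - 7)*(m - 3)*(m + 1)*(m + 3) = m^4 - 6*m^3 - 16*m^2 + 54*m + 63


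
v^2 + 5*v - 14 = (v - 2)*(v + 7)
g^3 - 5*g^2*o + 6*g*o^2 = g*(g - 3*o)*(g - 2*o)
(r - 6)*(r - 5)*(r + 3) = r^3 - 8*r^2 - 3*r + 90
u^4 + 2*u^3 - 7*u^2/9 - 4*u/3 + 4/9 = (u - 2/3)*(u - 1/3)*(u + 1)*(u + 2)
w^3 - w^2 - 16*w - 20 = (w - 5)*(w + 2)^2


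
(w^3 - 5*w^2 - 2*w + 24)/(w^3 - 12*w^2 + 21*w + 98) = (w^2 - 7*w + 12)/(w^2 - 14*w + 49)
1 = 1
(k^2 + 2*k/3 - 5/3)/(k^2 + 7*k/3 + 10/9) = 3*(k - 1)/(3*k + 2)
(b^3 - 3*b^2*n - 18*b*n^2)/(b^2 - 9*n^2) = b*(b - 6*n)/(b - 3*n)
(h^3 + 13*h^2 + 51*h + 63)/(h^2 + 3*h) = h + 10 + 21/h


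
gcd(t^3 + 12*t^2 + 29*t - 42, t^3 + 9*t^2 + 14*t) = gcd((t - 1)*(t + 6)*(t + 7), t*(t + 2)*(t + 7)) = t + 7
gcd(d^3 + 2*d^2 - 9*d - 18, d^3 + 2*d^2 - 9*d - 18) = d^3 + 2*d^2 - 9*d - 18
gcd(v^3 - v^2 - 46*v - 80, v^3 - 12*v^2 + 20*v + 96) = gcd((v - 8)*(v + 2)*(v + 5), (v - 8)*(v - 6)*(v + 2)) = v^2 - 6*v - 16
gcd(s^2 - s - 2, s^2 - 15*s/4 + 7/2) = s - 2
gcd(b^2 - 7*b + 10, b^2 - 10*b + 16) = b - 2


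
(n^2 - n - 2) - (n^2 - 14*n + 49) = 13*n - 51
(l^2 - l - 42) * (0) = 0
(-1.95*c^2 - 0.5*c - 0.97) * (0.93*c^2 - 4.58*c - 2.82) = -1.8135*c^4 + 8.466*c^3 + 6.8869*c^2 + 5.8526*c + 2.7354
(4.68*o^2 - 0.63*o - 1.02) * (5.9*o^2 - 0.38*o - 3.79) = 27.612*o^4 - 5.4954*o^3 - 23.5158*o^2 + 2.7753*o + 3.8658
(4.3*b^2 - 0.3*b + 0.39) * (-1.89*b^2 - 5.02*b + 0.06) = -8.127*b^4 - 21.019*b^3 + 1.0269*b^2 - 1.9758*b + 0.0234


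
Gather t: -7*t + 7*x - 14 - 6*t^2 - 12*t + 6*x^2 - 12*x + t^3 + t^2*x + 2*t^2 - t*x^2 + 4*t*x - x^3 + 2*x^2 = t^3 + t^2*(x - 4) + t*(-x^2 + 4*x - 19) - x^3 + 8*x^2 - 5*x - 14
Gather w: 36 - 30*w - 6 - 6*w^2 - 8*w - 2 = -6*w^2 - 38*w + 28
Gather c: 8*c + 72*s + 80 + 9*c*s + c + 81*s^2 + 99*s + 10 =c*(9*s + 9) + 81*s^2 + 171*s + 90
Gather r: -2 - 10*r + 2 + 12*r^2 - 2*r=12*r^2 - 12*r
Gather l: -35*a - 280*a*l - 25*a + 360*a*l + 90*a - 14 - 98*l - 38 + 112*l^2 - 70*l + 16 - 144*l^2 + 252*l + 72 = 30*a - 32*l^2 + l*(80*a + 84) + 36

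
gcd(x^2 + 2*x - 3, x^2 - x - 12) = x + 3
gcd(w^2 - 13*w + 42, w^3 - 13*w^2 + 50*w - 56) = w - 7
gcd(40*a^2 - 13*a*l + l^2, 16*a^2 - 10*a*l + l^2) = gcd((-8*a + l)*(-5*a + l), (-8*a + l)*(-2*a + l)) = 8*a - l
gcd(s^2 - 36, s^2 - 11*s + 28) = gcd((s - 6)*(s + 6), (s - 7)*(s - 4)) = 1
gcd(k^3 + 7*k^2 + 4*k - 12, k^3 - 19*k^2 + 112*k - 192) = 1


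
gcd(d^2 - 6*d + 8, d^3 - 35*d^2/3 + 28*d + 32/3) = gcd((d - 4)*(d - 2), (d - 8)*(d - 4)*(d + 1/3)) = d - 4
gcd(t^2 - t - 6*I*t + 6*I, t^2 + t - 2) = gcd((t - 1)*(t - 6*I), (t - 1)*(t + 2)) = t - 1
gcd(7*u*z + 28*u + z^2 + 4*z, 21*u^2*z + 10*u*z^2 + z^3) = 7*u + z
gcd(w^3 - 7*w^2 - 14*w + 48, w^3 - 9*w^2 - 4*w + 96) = w^2 - 5*w - 24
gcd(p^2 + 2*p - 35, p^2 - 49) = p + 7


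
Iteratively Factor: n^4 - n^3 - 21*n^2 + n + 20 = (n - 5)*(n^3 + 4*n^2 - n - 4) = (n - 5)*(n + 4)*(n^2 - 1) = (n - 5)*(n + 1)*(n + 4)*(n - 1)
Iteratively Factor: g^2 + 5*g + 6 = (g + 3)*(g + 2)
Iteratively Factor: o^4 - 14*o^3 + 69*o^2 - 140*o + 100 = (o - 5)*(o^3 - 9*o^2 + 24*o - 20) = (o - 5)*(o - 2)*(o^2 - 7*o + 10) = (o - 5)^2*(o - 2)*(o - 2)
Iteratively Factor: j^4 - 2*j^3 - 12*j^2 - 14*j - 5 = (j - 5)*(j^3 + 3*j^2 + 3*j + 1) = (j - 5)*(j + 1)*(j^2 + 2*j + 1) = (j - 5)*(j + 1)^2*(j + 1)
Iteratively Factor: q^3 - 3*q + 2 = (q - 1)*(q^2 + q - 2) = (q - 1)*(q + 2)*(q - 1)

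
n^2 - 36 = (n - 6)*(n + 6)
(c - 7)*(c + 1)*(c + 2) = c^3 - 4*c^2 - 19*c - 14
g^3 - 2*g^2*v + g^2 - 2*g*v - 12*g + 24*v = (g - 3)*(g + 4)*(g - 2*v)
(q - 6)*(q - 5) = q^2 - 11*q + 30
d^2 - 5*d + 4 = (d - 4)*(d - 1)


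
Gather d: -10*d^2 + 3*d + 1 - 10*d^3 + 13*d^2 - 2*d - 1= -10*d^3 + 3*d^2 + d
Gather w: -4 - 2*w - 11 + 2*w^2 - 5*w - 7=2*w^2 - 7*w - 22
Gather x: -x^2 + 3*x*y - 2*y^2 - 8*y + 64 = -x^2 + 3*x*y - 2*y^2 - 8*y + 64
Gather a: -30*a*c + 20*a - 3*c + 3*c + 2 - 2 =a*(20 - 30*c)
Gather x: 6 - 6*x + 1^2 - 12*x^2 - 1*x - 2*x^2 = -14*x^2 - 7*x + 7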